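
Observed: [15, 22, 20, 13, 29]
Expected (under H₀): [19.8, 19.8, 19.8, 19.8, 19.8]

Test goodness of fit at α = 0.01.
Chi-square goodness of fit test:
H₀: observed counts match expected distribution
H₁: observed counts differ from expected distribution
df = k - 1 = 4
χ² = Σ(O - E)²/E
   = (15 - 19.8)²/19.8 + (22 - 19.8)²/19.8 + (20 - 19.8)²/19.8 + (13 - 19.8)²/19.8 + (29 - 19.8)²/19.8
   = 1.164 + 0.244 + 0.002 + 2.335 + 4.275
   = 8.02
p-value = 0.0908

Since p-value > α = 0.01, we fail to reject H₀.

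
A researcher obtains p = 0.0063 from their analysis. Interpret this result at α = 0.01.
Since p = 0.0063 < α = 0.01, reject H₀.
There is sufficient evidence to reject the null hypothesis; the result is statistically significant at the 0.01 level.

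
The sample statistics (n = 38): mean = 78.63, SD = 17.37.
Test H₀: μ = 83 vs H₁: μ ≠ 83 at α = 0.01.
One-sample t-test:
H₀: μ = 83
H₁: μ ≠ 83
df = n - 1 = 37
t = (x̄ - μ₀) / (s/√n) = (78.63 - 83) / (17.37/√38) = -1.551
p-value = 0.1294

Since p-value > α = 0.01, we fail to reject H₀.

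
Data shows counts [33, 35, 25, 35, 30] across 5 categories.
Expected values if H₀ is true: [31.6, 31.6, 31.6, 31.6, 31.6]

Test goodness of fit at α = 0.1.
Chi-square goodness of fit test:
H₀: observed counts match expected distribution
H₁: observed counts differ from expected distribution
df = k - 1 = 4
χ² = Σ(O - E)²/E
   = (33 - 31.6)²/31.6 + (35 - 31.6)²/31.6 + (25 - 31.6)²/31.6 + (35 - 31.6)²/31.6 + (30 - 31.6)²/31.6
   = 0.062 + 0.366 + 1.378 + 0.366 + 0.081
   = 2.25
p-value = 0.6893

Since p-value > α = 0.1, we fail to reject H₀.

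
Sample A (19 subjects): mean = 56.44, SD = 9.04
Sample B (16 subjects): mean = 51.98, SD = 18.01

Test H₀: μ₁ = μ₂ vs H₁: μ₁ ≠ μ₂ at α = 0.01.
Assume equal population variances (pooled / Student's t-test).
Student's two-sample t-test (equal variances):
H₀: μ₁ = μ₂
H₁: μ₁ ≠ μ₂
df = n₁ + n₂ - 2 = 33
Pooled variance s_p² = [(n₁-1)s₁² + (n₂-1)s₂²] / (n₁ + n₂ - 2) = [(18)(9.04²) + (15)(18.01²)] / 33 = 192.0118
SE = √(s_p²(1/n₁ + 1/n₂)) = √(192.0118 × (1/19 + 1/16)) = 4.7018
t = (x̄₁ - x̄₂) / SE = (56.44 - 51.98) / 4.7018 = 4.46 / 4.7018 = 0.949
p-value = 0.3497

Since p-value > α = 0.01, we fail to reject H₀.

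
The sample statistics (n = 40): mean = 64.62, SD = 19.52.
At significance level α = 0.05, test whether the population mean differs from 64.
One-sample t-test:
H₀: μ = 64
H₁: μ ≠ 64
df = n - 1 = 39
t = (x̄ - μ₀) / (s/√n) = (64.62 - 64) / (19.52/√40) = 0.201
p-value = 0.8418

Since p-value > α = 0.05, we fail to reject H₀.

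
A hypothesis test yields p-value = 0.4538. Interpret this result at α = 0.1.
Since p = 0.4538 > α = 0.1, fail to reject H₀.
There is insufficient evidence to reject the null hypothesis; the result is not statistically significant at the 0.1 level.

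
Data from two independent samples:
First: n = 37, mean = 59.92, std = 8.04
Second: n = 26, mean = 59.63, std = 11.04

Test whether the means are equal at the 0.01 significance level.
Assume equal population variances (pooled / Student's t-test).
Student's two-sample t-test (equal variances):
H₀: μ₁ = μ₂
H₁: μ₁ ≠ μ₂
df = n₁ + n₂ - 2 = 61
Pooled variance s_p² = [(n₁-1)s₁² + (n₂-1)s₂²] / (n₁ + n₂ - 2) = [(36)(8.04²) + (25)(11.04²)] / 61 = 88.1006
SE = √(s_p²(1/n₁ + 1/n₂)) = √(88.1006 × (1/37 + 1/26)) = 2.4020
t = (x̄₁ - x̄₂) / SE = (59.92 - 59.63) / 2.4020 = 0.29 / 2.4020 = 0.121
p-value = 0.9043

Since p-value > α = 0.01, we fail to reject H₀.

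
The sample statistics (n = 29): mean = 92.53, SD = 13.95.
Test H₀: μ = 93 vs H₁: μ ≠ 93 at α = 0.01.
One-sample t-test:
H₀: μ = 93
H₁: μ ≠ 93
df = n - 1 = 28
t = (x̄ - μ₀) / (s/√n) = (92.53 - 93) / (13.95/√29) = -0.181
p-value = 0.8573

Since p-value > α = 0.01, we fail to reject H₀.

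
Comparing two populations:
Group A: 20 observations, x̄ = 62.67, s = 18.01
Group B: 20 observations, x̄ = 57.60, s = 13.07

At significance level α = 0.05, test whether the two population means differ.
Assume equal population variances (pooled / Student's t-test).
Student's two-sample t-test (equal variances):
H₀: μ₁ = μ₂
H₁: μ₁ ≠ μ₂
df = n₁ + n₂ - 2 = 38
Pooled variance s_p² = [(n₁-1)s₁² + (n₂-1)s₂²] / (n₁ + n₂ - 2) = [(19)(18.01²) + (19)(13.07²)] / 38 = 247.5925
SE = √(s_p²(1/n₁ + 1/n₂)) = √(247.5925 × (1/20 + 1/20)) = 4.9759
t = (x̄₁ - x̄₂) / SE = (62.67 - 57.60) / 4.9759 = 5.07 / 4.9759 = 1.019
p-value = 0.3147

Since p-value > α = 0.05, we fail to reject H₀.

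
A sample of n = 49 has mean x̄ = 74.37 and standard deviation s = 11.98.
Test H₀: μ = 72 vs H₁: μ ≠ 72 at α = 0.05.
One-sample t-test:
H₀: μ = 72
H₁: μ ≠ 72
df = n - 1 = 48
t = (x̄ - μ₀) / (s/√n) = (74.37 - 72) / (11.98/√49) = 1.385
p-value = 0.1725

Since p-value > α = 0.05, we fail to reject H₀.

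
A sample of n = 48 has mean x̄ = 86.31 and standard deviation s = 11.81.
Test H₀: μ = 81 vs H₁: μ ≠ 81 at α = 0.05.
One-sample t-test:
H₀: μ = 81
H₁: μ ≠ 81
df = n - 1 = 47
t = (x̄ - μ₀) / (s/√n) = (86.31 - 81) / (11.81/√48) = 3.115
p-value = 0.0031

Since p-value < α = 0.05, we reject H₀.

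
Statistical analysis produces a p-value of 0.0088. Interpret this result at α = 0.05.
Since p = 0.0088 < α = 0.05, reject H₀.
There is sufficient evidence to reject the null hypothesis; the result is statistically significant at the 0.05 level.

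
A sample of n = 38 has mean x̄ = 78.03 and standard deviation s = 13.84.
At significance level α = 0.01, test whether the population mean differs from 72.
One-sample t-test:
H₀: μ = 72
H₁: μ ≠ 72
df = n - 1 = 37
t = (x̄ - μ₀) / (s/√n) = (78.03 - 72) / (13.84/√38) = 2.686
p-value = 0.0108

Since p-value > α = 0.01, we fail to reject H₀.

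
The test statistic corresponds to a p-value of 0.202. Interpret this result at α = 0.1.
Since p = 0.202 > α = 0.1, fail to reject H₀.
There is insufficient evidence to reject the null hypothesis; the result is not statistically significant at the 0.1 level.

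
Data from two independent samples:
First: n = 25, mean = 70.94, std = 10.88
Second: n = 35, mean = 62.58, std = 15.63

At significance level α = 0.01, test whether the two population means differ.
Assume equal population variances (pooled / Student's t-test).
Student's two-sample t-test (equal variances):
H₀: μ₁ = μ₂
H₁: μ₁ ≠ μ₂
df = n₁ + n₂ - 2 = 58
Pooled variance s_p² = [(n₁-1)s₁² + (n₂-1)s₂²] / (n₁ + n₂ - 2) = [(24)(10.88²) + (34)(15.63²)] / 58 = 192.1910
SE = √(s_p²(1/n₁ + 1/n₂)) = √(192.1910 × (1/25 + 1/35)) = 3.6303
t = (x̄₁ - x̄₂) / SE = (70.94 - 62.58) / 3.6303 = 8.36 / 3.6303 = 2.303
p-value = 0.0249

Since p-value > α = 0.01, we fail to reject H₀.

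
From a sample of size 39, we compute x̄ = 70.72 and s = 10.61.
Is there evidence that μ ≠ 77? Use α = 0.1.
One-sample t-test:
H₀: μ = 77
H₁: μ ≠ 77
df = n - 1 = 38
t = (x̄ - μ₀) / (s/√n) = (70.72 - 77) / (10.61/√39) = -3.696
p-value = 0.0007

Since p-value < α = 0.1, we reject H₀.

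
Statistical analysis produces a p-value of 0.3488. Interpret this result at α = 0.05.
Since p = 0.3488 > α = 0.05, fail to reject H₀.
There is insufficient evidence to reject the null hypothesis; the result is not statistically significant at the 0.05 level.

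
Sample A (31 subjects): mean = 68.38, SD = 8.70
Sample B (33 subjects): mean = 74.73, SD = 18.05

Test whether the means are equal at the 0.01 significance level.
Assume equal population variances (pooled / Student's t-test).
Student's two-sample t-test (equal variances):
H₀: μ₁ = μ₂
H₁: μ₁ ≠ μ₂
df = n₁ + n₂ - 2 = 62
Pooled variance s_p² = [(n₁-1)s₁² + (n₂-1)s₂²] / (n₁ + n₂ - 2) = [(30)(8.70²) + (32)(18.05²)] / 62 = 204.7803
SE = √(s_p²(1/n₁ + 1/n₂)) = √(204.7803 × (1/31 + 1/33)) = 3.5793
t = (x̄₁ - x̄₂) / SE = (68.38 - 74.73) / 3.5793 = -6.35 / 3.5793 = -1.774
p-value = 0.0810

Since p-value > α = 0.01, we fail to reject H₀.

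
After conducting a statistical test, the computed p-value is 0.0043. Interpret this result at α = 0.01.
Since p = 0.0043 < α = 0.01, reject H₀.
There is sufficient evidence to reject the null hypothesis; the result is statistically significant at the 0.01 level.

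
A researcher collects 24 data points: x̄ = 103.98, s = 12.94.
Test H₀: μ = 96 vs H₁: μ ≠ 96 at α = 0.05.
One-sample t-test:
H₀: μ = 96
H₁: μ ≠ 96
df = n - 1 = 23
t = (x̄ - μ₀) / (s/√n) = (103.98 - 96) / (12.94/√24) = 3.021
p-value = 0.0061

Since p-value < α = 0.05, we reject H₀.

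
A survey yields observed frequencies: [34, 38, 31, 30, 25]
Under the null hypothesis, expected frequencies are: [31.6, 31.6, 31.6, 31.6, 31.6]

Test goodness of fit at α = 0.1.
Chi-square goodness of fit test:
H₀: observed counts match expected distribution
H₁: observed counts differ from expected distribution
df = k - 1 = 4
χ² = Σ(O - E)²/E
   = (34 - 31.6)²/31.6 + (38 - 31.6)²/31.6 + (31 - 31.6)²/31.6 + (30 - 31.6)²/31.6 + (25 - 31.6)²/31.6
   = 0.182 + 1.296 + 0.011 + 0.081 + 1.378
   = 2.95
p-value = 0.5663

Since p-value > α = 0.1, we fail to reject H₀.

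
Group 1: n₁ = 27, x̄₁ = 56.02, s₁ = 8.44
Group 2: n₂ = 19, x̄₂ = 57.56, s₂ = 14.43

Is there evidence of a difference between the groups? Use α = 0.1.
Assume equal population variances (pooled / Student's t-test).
Student's two-sample t-test (equal variances):
H₀: μ₁ = μ₂
H₁: μ₁ ≠ μ₂
df = n₁ + n₂ - 2 = 44
Pooled variance s_p² = [(n₁-1)s₁² + (n₂-1)s₂²] / (n₁ + n₂ - 2) = [(26)(8.44²) + (18)(14.43²)] / 44 = 127.2755
SE = √(s_p²(1/n₁ + 1/n₂)) = √(127.2755 × (1/27 + 1/19)) = 3.3783
t = (x̄₁ - x̄₂) / SE = (56.02 - 57.56) / 3.3783 = -1.54 / 3.3783 = -0.456
p-value = 0.6507

Since p-value > α = 0.1, we fail to reject H₀.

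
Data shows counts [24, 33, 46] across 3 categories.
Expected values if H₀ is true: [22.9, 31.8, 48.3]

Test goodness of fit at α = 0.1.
Chi-square goodness of fit test:
H₀: observed counts match expected distribution
H₁: observed counts differ from expected distribution
df = k - 1 = 2
χ² = Σ(O - E)²/E
   = (24 - 22.9)²/22.9 + (33 - 31.8)²/31.8 + (46 - 48.3)²/48.3
   = 0.053 + 0.045 + 0.110
   = 0.21
p-value = 0.9014

Since p-value > α = 0.1, we fail to reject H₀.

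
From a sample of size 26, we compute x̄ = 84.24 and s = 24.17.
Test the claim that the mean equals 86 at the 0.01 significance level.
One-sample t-test:
H₀: μ = 86
H₁: μ ≠ 86
df = n - 1 = 25
t = (x̄ - μ₀) / (s/√n) = (84.24 - 86) / (24.17/√26) = -0.371
p-value = 0.7135

Since p-value > α = 0.01, we fail to reject H₀.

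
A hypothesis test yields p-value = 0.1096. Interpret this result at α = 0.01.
Since p = 0.1096 > α = 0.01, fail to reject H₀.
There is insufficient evidence to reject the null hypothesis; the result is not statistically significant at the 0.01 level.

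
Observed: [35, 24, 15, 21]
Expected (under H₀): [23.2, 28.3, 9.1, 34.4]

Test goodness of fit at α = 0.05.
Chi-square goodness of fit test:
H₀: observed counts match expected distribution
H₁: observed counts differ from expected distribution
df = k - 1 = 3
χ² = Σ(O - E)²/E
   = (35 - 23.2)²/23.2 + (24 - 28.3)²/28.3 + (15 - 9.1)²/9.1 + (21 - 34.4)²/34.4
   = 6.002 + 0.653 + 3.825 + 5.220
   = 15.70
p-value = 0.0013

Since p-value < α = 0.05, we reject H₀.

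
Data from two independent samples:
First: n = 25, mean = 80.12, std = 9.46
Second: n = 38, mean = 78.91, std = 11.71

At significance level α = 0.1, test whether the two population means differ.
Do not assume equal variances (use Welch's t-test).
Welch's two-sample t-test:
H₀: μ₁ = μ₂
H₁: μ₁ ≠ μ₂
s₁²/n₁ = 9.46²/25 = 3.5797,  s₂²/n₂ = 11.71²/38 = 3.6085
SE = √(s₁²/n₁ + s₂²/n₂) = √(3.5797 + 3.6085) = 2.6811
df (Welch-Satterthwaite) = (s₁²/n₁ + s₂²/n₂)² / [(s₁²/n₁)²/(n₁-1) + (s₂²/n₂)²/(n₂-1)] ≈ 58.33
t = (x̄₁ - x̄₂) / SE = (80.12 - 78.91) / 2.6811 = 1.21 / 2.6811 = 0.451
p-value = 0.6534

Since p-value > α = 0.1, we fail to reject H₀.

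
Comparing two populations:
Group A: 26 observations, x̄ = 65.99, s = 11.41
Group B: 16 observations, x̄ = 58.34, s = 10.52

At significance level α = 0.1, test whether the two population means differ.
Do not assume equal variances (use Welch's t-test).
Welch's two-sample t-test:
H₀: μ₁ = μ₂
H₁: μ₁ ≠ μ₂
s₁²/n₁ = 11.41²/26 = 5.0072,  s₂²/n₂ = 10.52²/16 = 6.9169
SE = √(s₁²/n₁ + s₂²/n₂) = √(5.0072 + 6.9169) = 3.4531
df (Welch-Satterthwaite) = (s₁²/n₁ + s₂²/n₂)² / [(s₁²/n₁)²/(n₁-1) + (s₂²/n₂)²/(n₂-1)] ≈ 33.91
t = (x̄₁ - x̄₂) / SE = (65.99 - 58.34) / 3.4531 = 7.65 / 3.4531 = 2.215
p-value = 0.0336

Since p-value < α = 0.1, we reject H₀.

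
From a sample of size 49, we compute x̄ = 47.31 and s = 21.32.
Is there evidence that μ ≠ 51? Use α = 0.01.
One-sample t-test:
H₀: μ = 51
H₁: μ ≠ 51
df = n - 1 = 48
t = (x̄ - μ₀) / (s/√n) = (47.31 - 51) / (21.32/√49) = -1.212
p-value = 0.2316

Since p-value > α = 0.01, we fail to reject H₀.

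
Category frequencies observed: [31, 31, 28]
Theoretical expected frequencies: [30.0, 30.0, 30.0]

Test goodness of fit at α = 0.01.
Chi-square goodness of fit test:
H₀: observed counts match expected distribution
H₁: observed counts differ from expected distribution
df = k - 1 = 2
χ² = Σ(O - E)²/E
   = (31 - 30.0)²/30.0 + (31 - 30.0)²/30.0 + (28 - 30.0)²/30.0
   = 0.033 + 0.033 + 0.133
   = 0.20
p-value = 0.9048

Since p-value > α = 0.01, we fail to reject H₀.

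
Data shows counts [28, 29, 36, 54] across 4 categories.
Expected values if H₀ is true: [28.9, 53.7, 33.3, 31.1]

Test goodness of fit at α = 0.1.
Chi-square goodness of fit test:
H₀: observed counts match expected distribution
H₁: observed counts differ from expected distribution
df = k - 1 = 3
χ² = Σ(O - E)²/E
   = (28 - 28.9)²/28.9 + (29 - 53.7)²/53.7 + (36 - 33.3)²/33.3 + (54 - 31.1)²/31.1
   = 0.028 + 11.361 + 0.219 + 16.862
   = 28.47
p-value < 0.0001

Since p-value < α = 0.1, we reject H₀.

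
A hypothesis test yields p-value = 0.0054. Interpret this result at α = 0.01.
Since p = 0.0054 < α = 0.01, reject H₀.
There is sufficient evidence to reject the null hypothesis; the result is statistically significant at the 0.01 level.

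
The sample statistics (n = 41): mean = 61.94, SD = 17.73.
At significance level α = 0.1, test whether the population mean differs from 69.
One-sample t-test:
H₀: μ = 69
H₁: μ ≠ 69
df = n - 1 = 40
t = (x̄ - μ₀) / (s/√n) = (61.94 - 69) / (17.73/√41) = -2.550
p-value = 0.0147

Since p-value < α = 0.1, we reject H₀.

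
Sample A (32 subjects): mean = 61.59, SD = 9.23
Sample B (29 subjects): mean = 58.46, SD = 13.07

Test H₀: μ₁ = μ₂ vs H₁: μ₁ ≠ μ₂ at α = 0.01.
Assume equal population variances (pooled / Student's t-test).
Student's two-sample t-test (equal variances):
H₀: μ₁ = μ₂
H₁: μ₁ ≠ μ₂
df = n₁ + n₂ - 2 = 59
Pooled variance s_p² = [(n₁-1)s₁² + (n₂-1)s₂²] / (n₁ + n₂ - 2) = [(31)(9.23²) + (28)(13.07²)] / 59 = 125.8318
SE = √(s_p²(1/n₁ + 1/n₂)) = √(125.8318 × (1/32 + 1/29)) = 2.8760
t = (x̄₁ - x̄₂) / SE = (61.59 - 58.46) / 2.8760 = 3.13 / 2.8760 = 1.088
p-value = 0.2809

Since p-value > α = 0.01, we fail to reject H₀.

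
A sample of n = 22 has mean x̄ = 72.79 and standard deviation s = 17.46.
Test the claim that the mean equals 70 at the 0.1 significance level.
One-sample t-test:
H₀: μ = 70
H₁: μ ≠ 70
df = n - 1 = 21
t = (x̄ - μ₀) / (s/√n) = (72.79 - 70) / (17.46/√22) = 0.749
p-value = 0.4619

Since p-value > α = 0.1, we fail to reject H₀.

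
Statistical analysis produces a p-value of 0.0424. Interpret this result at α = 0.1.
Since p = 0.0424 < α = 0.1, reject H₀.
There is sufficient evidence to reject the null hypothesis; the result is statistically significant at the 0.1 level.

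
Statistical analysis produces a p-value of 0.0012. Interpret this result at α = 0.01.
Since p = 0.0012 < α = 0.01, reject H₀.
There is sufficient evidence to reject the null hypothesis; the result is statistically significant at the 0.01 level.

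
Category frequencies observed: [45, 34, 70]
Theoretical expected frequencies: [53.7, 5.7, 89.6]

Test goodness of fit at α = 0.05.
Chi-square goodness of fit test:
H₀: observed counts match expected distribution
H₁: observed counts differ from expected distribution
df = k - 1 = 2
χ² = Σ(O - E)²/E
   = (45 - 53.7)²/53.7 + (34 - 5.7)²/5.7 + (70 - 89.6)²/89.6
   = 1.409 + 140.507 + 4.287
   = 146.20
p-value < 0.0001

Since p-value < α = 0.05, we reject H₀.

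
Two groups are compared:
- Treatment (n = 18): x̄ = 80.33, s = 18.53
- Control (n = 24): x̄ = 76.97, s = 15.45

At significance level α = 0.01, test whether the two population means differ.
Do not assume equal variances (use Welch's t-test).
Welch's two-sample t-test:
H₀: μ₁ = μ₂
H₁: μ₁ ≠ μ₂
s₁²/n₁ = 18.53²/18 = 19.0756,  s₂²/n₂ = 15.45²/24 = 9.9459
SE = √(s₁²/n₁ + s₂²/n₂) = √(19.0756 + 9.9459) = 5.3872
df (Welch-Satterthwaite) = (s₁²/n₁ + s₂²/n₂)² / [(s₁²/n₁)²/(n₁-1) + (s₂²/n₂)²/(n₂-1)] ≈ 32.77
t = (x̄₁ - x̄₂) / SE = (80.33 - 76.97) / 5.3872 = 3.36 / 5.3872 = 0.624
p-value = 0.5371

Since p-value > α = 0.01, we fail to reject H₀.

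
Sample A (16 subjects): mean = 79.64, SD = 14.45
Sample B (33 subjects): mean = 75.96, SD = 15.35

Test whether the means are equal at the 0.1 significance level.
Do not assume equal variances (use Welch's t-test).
Welch's two-sample t-test:
H₀: μ₁ = μ₂
H₁: μ₁ ≠ μ₂
s₁²/n₁ = 14.45²/16 = 13.0502,  s₂²/n₂ = 15.35²/33 = 7.1401
SE = √(s₁²/n₁ + s₂²/n₂) = √(13.0502 + 7.1401) = 4.4934
df (Welch-Satterthwaite) = (s₁²/n₁ + s₂²/n₂)² / [(s₁²/n₁)²/(n₁-1) + (s₂²/n₂)²/(n₂-1)] ≈ 31.49
t = (x̄₁ - x̄₂) / SE = (79.64 - 75.96) / 4.4934 = 3.68 / 4.4934 = 0.819
p-value = 0.4189

Since p-value > α = 0.1, we fail to reject H₀.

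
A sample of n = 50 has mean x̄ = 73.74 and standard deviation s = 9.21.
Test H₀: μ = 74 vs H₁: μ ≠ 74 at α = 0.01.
One-sample t-test:
H₀: μ = 74
H₁: μ ≠ 74
df = n - 1 = 49
t = (x̄ - μ₀) / (s/√n) = (73.74 - 74) / (9.21/√50) = -0.200
p-value = 0.8426

Since p-value > α = 0.01, we fail to reject H₀.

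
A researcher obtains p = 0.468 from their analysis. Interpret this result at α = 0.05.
Since p = 0.468 > α = 0.05, fail to reject H₀.
There is insufficient evidence to reject the null hypothesis; the result is not statistically significant at the 0.05 level.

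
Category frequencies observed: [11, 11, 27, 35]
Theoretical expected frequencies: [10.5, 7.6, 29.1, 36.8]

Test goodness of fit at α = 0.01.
Chi-square goodness of fit test:
H₀: observed counts match expected distribution
H₁: observed counts differ from expected distribution
df = k - 1 = 3
χ² = Σ(O - E)²/E
   = (11 - 10.5)²/10.5 + (11 - 7.6)²/7.6 + (27 - 29.1)²/29.1 + (35 - 36.8)²/36.8
   = 0.024 + 1.521 + 0.152 + 0.088
   = 1.78
p-value = 0.6183

Since p-value > α = 0.01, we fail to reject H₀.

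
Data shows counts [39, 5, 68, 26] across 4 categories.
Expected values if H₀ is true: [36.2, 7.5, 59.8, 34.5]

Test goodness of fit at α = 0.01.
Chi-square goodness of fit test:
H₀: observed counts match expected distribution
H₁: observed counts differ from expected distribution
df = k - 1 = 3
χ² = Σ(O - E)²/E
   = (39 - 36.2)²/36.2 + (5 - 7.5)²/7.5 + (68 - 59.8)²/59.8 + (26 - 34.5)²/34.5
   = 0.217 + 0.833 + 1.124 + 2.094
   = 4.27
p-value = 0.2339

Since p-value > α = 0.01, we fail to reject H₀.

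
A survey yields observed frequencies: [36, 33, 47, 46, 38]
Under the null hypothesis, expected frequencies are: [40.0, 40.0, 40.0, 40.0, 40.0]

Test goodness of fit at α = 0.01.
Chi-square goodness of fit test:
H₀: observed counts match expected distribution
H₁: observed counts differ from expected distribution
df = k - 1 = 4
χ² = Σ(O - E)²/E
   = (36 - 40.0)²/40.0 + (33 - 40.0)²/40.0 + (47 - 40.0)²/40.0 + (46 - 40.0)²/40.0 + (38 - 40.0)²/40.0
   = 0.400 + 1.225 + 1.225 + 0.900 + 0.100
   = 3.85
p-value = 0.4267

Since p-value > α = 0.01, we fail to reject H₀.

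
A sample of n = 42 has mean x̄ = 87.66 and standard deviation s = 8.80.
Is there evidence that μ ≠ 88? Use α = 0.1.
One-sample t-test:
H₀: μ = 88
H₁: μ ≠ 88
df = n - 1 = 41
t = (x̄ - μ₀) / (s/√n) = (87.66 - 88) / (8.80/√42) = -0.250
p-value = 0.8035

Since p-value > α = 0.1, we fail to reject H₀.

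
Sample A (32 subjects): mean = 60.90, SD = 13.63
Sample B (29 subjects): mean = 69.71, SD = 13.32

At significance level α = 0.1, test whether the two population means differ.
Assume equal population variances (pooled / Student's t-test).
Student's two-sample t-test (equal variances):
H₀: μ₁ = μ₂
H₁: μ₁ ≠ μ₂
df = n₁ + n₂ - 2 = 59
Pooled variance s_p² = [(n₁-1)s₁² + (n₂-1)s₂²] / (n₁ + n₂ - 2) = [(31)(13.63²) + (28)(13.32²)] / 59 = 181.8121
SE = √(s_p²(1/n₁ + 1/n₂)) = √(181.8121 × (1/32 + 1/29)) = 3.4570
t = (x̄₁ - x̄₂) / SE = (60.90 - 69.71) / 3.4570 = -8.81 / 3.4570 = -2.548
p-value = 0.0134

Since p-value < α = 0.1, we reject H₀.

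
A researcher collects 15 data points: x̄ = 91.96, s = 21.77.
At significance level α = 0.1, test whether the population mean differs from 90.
One-sample t-test:
H₀: μ = 90
H₁: μ ≠ 90
df = n - 1 = 14
t = (x̄ - μ₀) / (s/√n) = (91.96 - 90) / (21.77/√15) = 0.349
p-value = 0.7325

Since p-value > α = 0.1, we fail to reject H₀.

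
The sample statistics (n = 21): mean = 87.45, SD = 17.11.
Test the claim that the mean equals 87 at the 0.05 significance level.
One-sample t-test:
H₀: μ = 87
H₁: μ ≠ 87
df = n - 1 = 20
t = (x̄ - μ₀) / (s/√n) = (87.45 - 87) / (17.11/√21) = 0.121
p-value = 0.9053

Since p-value > α = 0.05, we fail to reject H₀.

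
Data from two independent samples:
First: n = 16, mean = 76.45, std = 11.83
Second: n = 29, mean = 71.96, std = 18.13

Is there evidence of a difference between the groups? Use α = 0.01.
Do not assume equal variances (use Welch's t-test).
Welch's two-sample t-test:
H₀: μ₁ = μ₂
H₁: μ₁ ≠ μ₂
s₁²/n₁ = 11.83²/16 = 8.7468,  s₂²/n₂ = 18.13²/29 = 11.3344
SE = √(s₁²/n₁ + s₂²/n₂) = √(8.7468 + 11.3344) = 4.4812
df (Welch-Satterthwaite) = (s₁²/n₁ + s₂²/n₂)² / [(s₁²/n₁)²/(n₁-1) + (s₂²/n₂)²/(n₂-1)] ≈ 41.62
t = (x̄₁ - x̄₂) / SE = (76.45 - 71.96) / 4.4812 = 4.49 / 4.4812 = 1.002
p-value = 0.3222

Since p-value > α = 0.01, we fail to reject H₀.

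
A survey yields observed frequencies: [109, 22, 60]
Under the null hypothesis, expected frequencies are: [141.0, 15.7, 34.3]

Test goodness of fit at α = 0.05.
Chi-square goodness of fit test:
H₀: observed counts match expected distribution
H₁: observed counts differ from expected distribution
df = k - 1 = 2
χ² = Σ(O - E)²/E
   = (109 - 141.0)²/141.0 + (22 - 15.7)²/15.7 + (60 - 34.3)²/34.3
   = 7.262 + 2.528 + 19.256
   = 29.05
p-value < 0.0001

Since p-value < α = 0.05, we reject H₀.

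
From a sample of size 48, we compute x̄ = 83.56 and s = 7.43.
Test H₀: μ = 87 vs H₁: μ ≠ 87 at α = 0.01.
One-sample t-test:
H₀: μ = 87
H₁: μ ≠ 87
df = n - 1 = 47
t = (x̄ - μ₀) / (s/√n) = (83.56 - 87) / (7.43/√48) = -3.208
p-value = 0.0024

Since p-value < α = 0.01, we reject H₀.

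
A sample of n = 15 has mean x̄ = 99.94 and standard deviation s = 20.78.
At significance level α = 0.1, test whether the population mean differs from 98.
One-sample t-test:
H₀: μ = 98
H₁: μ ≠ 98
df = n - 1 = 14
t = (x̄ - μ₀) / (s/√n) = (99.94 - 98) / (20.78/√15) = 0.362
p-value = 0.7231

Since p-value > α = 0.1, we fail to reject H₀.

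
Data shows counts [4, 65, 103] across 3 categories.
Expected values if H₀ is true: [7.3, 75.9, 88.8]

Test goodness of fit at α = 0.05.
Chi-square goodness of fit test:
H₀: observed counts match expected distribution
H₁: observed counts differ from expected distribution
df = k - 1 = 2
χ² = Σ(O - E)²/E
   = (4 - 7.3)²/7.3 + (65 - 75.9)²/75.9 + (103 - 88.8)²/88.8
   = 1.492 + 1.565 + 2.271
   = 5.33
p-value = 0.0697

Since p-value > α = 0.05, we fail to reject H₀.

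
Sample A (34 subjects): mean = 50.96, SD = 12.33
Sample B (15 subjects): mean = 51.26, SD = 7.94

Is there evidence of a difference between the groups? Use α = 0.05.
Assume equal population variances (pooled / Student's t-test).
Student's two-sample t-test (equal variances):
H₀: μ₁ = μ₂
H₁: μ₁ ≠ μ₂
df = n₁ + n₂ - 2 = 47
Pooled variance s_p² = [(n₁-1)s₁² + (n₂-1)s₂²] / (n₁ + n₂ - 2) = [(33)(12.33²) + (14)(7.94²)] / 47 = 125.5226
SE = √(s_p²(1/n₁ + 1/n₂)) = √(125.5226 × (1/34 + 1/15)) = 3.4728
t = (x̄₁ - x̄₂) / SE = (50.96 - 51.26) / 3.4728 = -0.30 / 3.4728 = -0.086
p-value = 0.9315

Since p-value > α = 0.05, we fail to reject H₀.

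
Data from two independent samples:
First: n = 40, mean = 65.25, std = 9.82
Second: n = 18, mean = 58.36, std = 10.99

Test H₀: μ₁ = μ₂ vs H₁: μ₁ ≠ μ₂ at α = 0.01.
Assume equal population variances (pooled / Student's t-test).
Student's two-sample t-test (equal variances):
H₀: μ₁ = μ₂
H₁: μ₁ ≠ μ₂
df = n₁ + n₂ - 2 = 56
Pooled variance s_p² = [(n₁-1)s₁² + (n₂-1)s₂²] / (n₁ + n₂ - 2) = [(39)(9.82²) + (17)(10.99²)] / 56 = 103.8237
SE = √(s_p²(1/n₁ + 1/n₂)) = √(103.8237 × (1/40 + 1/18)) = 2.8920
t = (x̄₁ - x̄₂) / SE = (65.25 - 58.36) / 2.8920 = 6.89 / 2.8920 = 2.382
p-value = 0.0206

Since p-value > α = 0.01, we fail to reject H₀.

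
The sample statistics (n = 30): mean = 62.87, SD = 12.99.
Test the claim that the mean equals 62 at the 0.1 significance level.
One-sample t-test:
H₀: μ = 62
H₁: μ ≠ 62
df = n - 1 = 29
t = (x̄ - μ₀) / (s/√n) = (62.87 - 62) / (12.99/√30) = 0.367
p-value = 0.7164

Since p-value > α = 0.1, we fail to reject H₀.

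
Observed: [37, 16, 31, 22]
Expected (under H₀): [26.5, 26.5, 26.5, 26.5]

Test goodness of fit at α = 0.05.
Chi-square goodness of fit test:
H₀: observed counts match expected distribution
H₁: observed counts differ from expected distribution
df = k - 1 = 3
χ² = Σ(O - E)²/E
   = (37 - 26.5)²/26.5 + (16 - 26.5)²/26.5 + (31 - 26.5)²/26.5 + (22 - 26.5)²/26.5
   = 4.160 + 4.160 + 0.764 + 0.764
   = 9.85
p-value = 0.0199

Since p-value < α = 0.05, we reject H₀.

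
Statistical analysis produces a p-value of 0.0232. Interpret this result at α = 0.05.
Since p = 0.0232 < α = 0.05, reject H₀.
There is sufficient evidence to reject the null hypothesis; the result is statistically significant at the 0.05 level.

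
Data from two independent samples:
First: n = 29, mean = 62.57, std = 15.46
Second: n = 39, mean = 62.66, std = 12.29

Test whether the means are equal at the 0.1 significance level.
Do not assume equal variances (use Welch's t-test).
Welch's two-sample t-test:
H₀: μ₁ = μ₂
H₁: μ₁ ≠ μ₂
s₁²/n₁ = 15.46²/29 = 8.2418,  s₂²/n₂ = 12.29²/39 = 3.8729
SE = √(s₁²/n₁ + s₂²/n₂) = √(8.2418 + 3.8729) = 3.4806
df (Welch-Satterthwaite) = (s₁²/n₁ + s₂²/n₂)² / [(s₁²/n₁)²/(n₁-1) + (s₂²/n₂)²/(n₂-1)] ≈ 52.03
t = (x̄₁ - x̄₂) / SE = (62.57 - 62.66) / 3.4806 = -0.09 / 3.4806 = -0.026
p-value = 0.9795

Since p-value > α = 0.1, we fail to reject H₀.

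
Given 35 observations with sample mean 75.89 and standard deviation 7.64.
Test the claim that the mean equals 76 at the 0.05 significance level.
One-sample t-test:
H₀: μ = 76
H₁: μ ≠ 76
df = n - 1 = 34
t = (x̄ - μ₀) / (s/√n) = (75.89 - 76) / (7.64/√35) = -0.085
p-value = 0.9326

Since p-value > α = 0.05, we fail to reject H₀.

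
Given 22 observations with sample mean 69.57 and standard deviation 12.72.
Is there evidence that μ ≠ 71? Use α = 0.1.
One-sample t-test:
H₀: μ = 71
H₁: μ ≠ 71
df = n - 1 = 21
t = (x̄ - μ₀) / (s/√n) = (69.57 - 71) / (12.72/√22) = -0.527
p-value = 0.6035

Since p-value > α = 0.1, we fail to reject H₀.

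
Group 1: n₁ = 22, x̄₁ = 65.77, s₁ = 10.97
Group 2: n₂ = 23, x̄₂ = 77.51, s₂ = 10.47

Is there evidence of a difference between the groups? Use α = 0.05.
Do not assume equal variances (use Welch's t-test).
Welch's two-sample t-test:
H₀: μ₁ = μ₂
H₁: μ₁ ≠ μ₂
s₁²/n₁ = 10.97²/22 = 5.4700,  s₂²/n₂ = 10.47²/23 = 4.7661
SE = √(s₁²/n₁ + s₂²/n₂) = √(5.4700 + 4.7661) = 3.1994
df (Welch-Satterthwaite) = (s₁²/n₁ + s₂²/n₂)² / [(s₁²/n₁)²/(n₁-1) + (s₂²/n₂)²/(n₂-1)] ≈ 42.64
t = (x̄₁ - x̄₂) / SE = (65.77 - 77.51) / 3.1994 = -11.74 / 3.1994 = -3.669
p-value = 0.0007

Since p-value < α = 0.05, we reject H₀.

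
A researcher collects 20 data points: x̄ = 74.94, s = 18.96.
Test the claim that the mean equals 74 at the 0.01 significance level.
One-sample t-test:
H₀: μ = 74
H₁: μ ≠ 74
df = n - 1 = 19
t = (x̄ - μ₀) / (s/√n) = (74.94 - 74) / (18.96/√20) = 0.222
p-value = 0.8269

Since p-value > α = 0.01, we fail to reject H₀.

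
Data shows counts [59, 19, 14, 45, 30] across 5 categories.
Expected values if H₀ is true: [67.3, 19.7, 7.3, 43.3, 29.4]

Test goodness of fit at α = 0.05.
Chi-square goodness of fit test:
H₀: observed counts match expected distribution
H₁: observed counts differ from expected distribution
df = k - 1 = 4
χ² = Σ(O - E)²/E
   = (59 - 67.3)²/67.3 + (19 - 19.7)²/19.7 + (14 - 7.3)²/7.3 + (45 - 43.3)²/43.3 + (30 - 29.4)²/29.4
   = 1.024 + 0.025 + 6.149 + 0.067 + 0.012
   = 7.28
p-value = 0.1220

Since p-value > α = 0.05, we fail to reject H₀.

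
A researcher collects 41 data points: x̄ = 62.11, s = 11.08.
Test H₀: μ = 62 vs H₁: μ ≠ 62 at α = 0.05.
One-sample t-test:
H₀: μ = 62
H₁: μ ≠ 62
df = n - 1 = 40
t = (x̄ - μ₀) / (s/√n) = (62.11 - 62) / (11.08/√41) = 0.064
p-value = 0.9496

Since p-value > α = 0.05, we fail to reject H₀.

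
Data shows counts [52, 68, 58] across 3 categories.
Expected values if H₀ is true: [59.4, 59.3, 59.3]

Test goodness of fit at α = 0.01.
Chi-square goodness of fit test:
H₀: observed counts match expected distribution
H₁: observed counts differ from expected distribution
df = k - 1 = 2
χ² = Σ(O - E)²/E
   = (52 - 59.4)²/59.4 + (68 - 59.3)²/59.3 + (58 - 59.3)²/59.3
   = 0.922 + 1.276 + 0.028
   = 2.23
p-value = 0.3284

Since p-value > α = 0.01, we fail to reject H₀.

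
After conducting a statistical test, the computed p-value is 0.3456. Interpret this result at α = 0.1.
Since p = 0.3456 > α = 0.1, fail to reject H₀.
There is insufficient evidence to reject the null hypothesis; the result is not statistically significant at the 0.1 level.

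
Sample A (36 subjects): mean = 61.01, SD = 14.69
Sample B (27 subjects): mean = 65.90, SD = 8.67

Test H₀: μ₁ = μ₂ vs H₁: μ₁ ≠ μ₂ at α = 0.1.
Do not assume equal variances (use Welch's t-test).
Welch's two-sample t-test:
H₀: μ₁ = μ₂
H₁: μ₁ ≠ μ₂
s₁²/n₁ = 14.69²/36 = 5.9943,  s₂²/n₂ = 8.67²/27 = 2.7840
SE = √(s₁²/n₁ + s₂²/n₂) = √(5.9943 + 2.7840) = 2.9628
df (Welch-Satterthwaite) = (s₁²/n₁ + s₂²/n₂)² / [(s₁²/n₁)²/(n₁-1) + (s₂²/n₂)²/(n₂-1)] ≈ 58.17
t = (x̄₁ - x̄₂) / SE = (61.01 - 65.90) / 2.9628 = -4.89 / 2.9628 = -1.650
p-value = 0.1042

Since p-value > α = 0.1, we fail to reject H₀.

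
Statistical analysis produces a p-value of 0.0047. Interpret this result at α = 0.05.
Since p = 0.0047 < α = 0.05, reject H₀.
There is sufficient evidence to reject the null hypothesis; the result is statistically significant at the 0.05 level.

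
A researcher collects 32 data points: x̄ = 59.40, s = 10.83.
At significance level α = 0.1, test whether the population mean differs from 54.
One-sample t-test:
H₀: μ = 54
H₁: μ ≠ 54
df = n - 1 = 31
t = (x̄ - μ₀) / (s/√n) = (59.40 - 54) / (10.83/√32) = 2.821
p-value = 0.0083

Since p-value < α = 0.1, we reject H₀.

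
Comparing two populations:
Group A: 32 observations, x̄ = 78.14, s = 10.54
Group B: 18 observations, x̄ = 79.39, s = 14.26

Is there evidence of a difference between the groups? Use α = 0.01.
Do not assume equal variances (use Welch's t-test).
Welch's two-sample t-test:
H₀: μ₁ = μ₂
H₁: μ₁ ≠ μ₂
s₁²/n₁ = 10.54²/32 = 3.4716,  s₂²/n₂ = 14.26²/18 = 11.2971
SE = √(s₁²/n₁ + s₂²/n₂) = √(3.4716 + 11.2971) = 3.8430
df (Welch-Satterthwaite) = (s₁²/n₁ + s₂²/n₂)² / [(s₁²/n₁)²/(n₁-1) + (s₂²/n₂)²/(n₂-1)] ≈ 27.62
t = (x̄₁ - x̄₂) / SE = (78.14 - 79.39) / 3.8430 = -1.25 / 3.8430 = -0.325
p-value = 0.7474

Since p-value > α = 0.01, we fail to reject H₀.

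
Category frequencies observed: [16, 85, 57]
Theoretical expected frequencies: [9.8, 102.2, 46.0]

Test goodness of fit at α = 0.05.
Chi-square goodness of fit test:
H₀: observed counts match expected distribution
H₁: observed counts differ from expected distribution
df = k - 1 = 2
χ² = Σ(O - E)²/E
   = (16 - 9.8)²/9.8 + (85 - 102.2)²/102.2 + (57 - 46.0)²/46.0
   = 3.922 + 2.895 + 2.630
   = 9.45
p-value = 0.0089

Since p-value < α = 0.05, we reject H₀.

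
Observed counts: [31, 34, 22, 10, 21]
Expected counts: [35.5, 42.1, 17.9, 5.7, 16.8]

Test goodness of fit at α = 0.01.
Chi-square goodness of fit test:
H₀: observed counts match expected distribution
H₁: observed counts differ from expected distribution
df = k - 1 = 4
χ² = Σ(O - E)²/E
   = (31 - 35.5)²/35.5 + (34 - 42.1)²/42.1 + (22 - 17.9)²/17.9 + (10 - 5.7)²/5.7 + (21 - 16.8)²/16.8
   = 0.570 + 1.558 + 0.939 + 3.244 + 1.050
   = 7.36
p-value = 0.1180

Since p-value > α = 0.01, we fail to reject H₀.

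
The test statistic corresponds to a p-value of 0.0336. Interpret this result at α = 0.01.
Since p = 0.0336 > α = 0.01, fail to reject H₀.
There is insufficient evidence to reject the null hypothesis; the result is not statistically significant at the 0.01 level.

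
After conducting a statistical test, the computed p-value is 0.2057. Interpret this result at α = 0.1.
Since p = 0.2057 > α = 0.1, fail to reject H₀.
There is insufficient evidence to reject the null hypothesis; the result is not statistically significant at the 0.1 level.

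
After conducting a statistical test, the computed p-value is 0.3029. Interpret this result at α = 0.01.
Since p = 0.3029 > α = 0.01, fail to reject H₀.
There is insufficient evidence to reject the null hypothesis; the result is not statistically significant at the 0.01 level.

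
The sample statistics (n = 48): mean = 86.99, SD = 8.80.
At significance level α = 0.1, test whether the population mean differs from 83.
One-sample t-test:
H₀: μ = 83
H₁: μ ≠ 83
df = n - 1 = 47
t = (x̄ - μ₀) / (s/√n) = (86.99 - 83) / (8.80/√48) = 3.141
p-value = 0.0029

Since p-value < α = 0.1, we reject H₀.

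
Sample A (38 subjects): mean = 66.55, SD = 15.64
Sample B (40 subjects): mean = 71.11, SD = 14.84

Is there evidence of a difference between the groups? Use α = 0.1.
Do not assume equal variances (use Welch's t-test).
Welch's two-sample t-test:
H₀: μ₁ = μ₂
H₁: μ₁ ≠ μ₂
s₁²/n₁ = 15.64²/38 = 6.4371,  s₂²/n₂ = 14.84²/40 = 5.5056
SE = √(s₁²/n₁ + s₂²/n₂) = √(6.4371 + 5.5056) = 3.4558
df (Welch-Satterthwaite) = (s₁²/n₁ + s₂²/n₂)² / [(s₁²/n₁)²/(n₁-1) + (s₂²/n₂)²/(n₂-1)] ≈ 75.18
t = (x̄₁ - x̄₂) / SE = (66.55 - 71.11) / 3.4558 = -4.56 / 3.4558 = -1.320
p-value = 0.1910

Since p-value > α = 0.1, we fail to reject H₀.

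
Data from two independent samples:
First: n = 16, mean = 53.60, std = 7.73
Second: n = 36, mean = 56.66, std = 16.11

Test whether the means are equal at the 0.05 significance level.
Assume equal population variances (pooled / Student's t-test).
Student's two-sample t-test (equal variances):
H₀: μ₁ = μ₂
H₁: μ₁ ≠ μ₂
df = n₁ + n₂ - 2 = 50
Pooled variance s_p² = [(n₁-1)s₁² + (n₂-1)s₂²] / (n₁ + n₂ - 2) = [(15)(7.73²) + (35)(16.11²)] / 50 = 199.5983
SE = √(s_p²(1/n₁ + 1/n₂)) = √(199.5983 × (1/16 + 1/36)) = 4.2449
t = (x̄₁ - x̄₂) / SE = (53.60 - 56.66) / 4.2449 = -3.06 / 4.2449 = -0.721
p-value = 0.4744

Since p-value > α = 0.05, we fail to reject H₀.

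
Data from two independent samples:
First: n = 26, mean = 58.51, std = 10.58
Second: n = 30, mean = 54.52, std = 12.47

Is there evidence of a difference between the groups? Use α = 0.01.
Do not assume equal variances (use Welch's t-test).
Welch's two-sample t-test:
H₀: μ₁ = μ₂
H₁: μ₁ ≠ μ₂
s₁²/n₁ = 10.58²/26 = 4.3052,  s₂²/n₂ = 12.47²/30 = 5.1834
SE = √(s₁²/n₁ + s₂²/n₂) = √(4.3052 + 5.1834) = 3.0804
df (Welch-Satterthwaite) = (s₁²/n₁ + s₂²/n₂)² / [(s₁²/n₁)²/(n₁-1) + (s₂²/n₂)²/(n₂-1)] ≈ 53.98
t = (x̄₁ - x̄₂) / SE = (58.51 - 54.52) / 3.0804 = 3.99 / 3.0804 = 1.295
p-value = 0.2007

Since p-value > α = 0.01, we fail to reject H₀.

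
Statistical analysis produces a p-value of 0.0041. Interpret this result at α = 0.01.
Since p = 0.0041 < α = 0.01, reject H₀.
There is sufficient evidence to reject the null hypothesis; the result is statistically significant at the 0.01 level.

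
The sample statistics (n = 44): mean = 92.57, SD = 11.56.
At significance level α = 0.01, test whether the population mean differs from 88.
One-sample t-test:
H₀: μ = 88
H₁: μ ≠ 88
df = n - 1 = 43
t = (x̄ - μ₀) / (s/√n) = (92.57 - 88) / (11.56/√44) = 2.622
p-value = 0.0120

Since p-value > α = 0.01, we fail to reject H₀.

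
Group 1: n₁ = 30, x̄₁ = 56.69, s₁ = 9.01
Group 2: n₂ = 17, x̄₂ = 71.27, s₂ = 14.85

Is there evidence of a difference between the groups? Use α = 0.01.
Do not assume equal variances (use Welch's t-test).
Welch's two-sample t-test:
H₀: μ₁ = μ₂
H₁: μ₁ ≠ μ₂
s₁²/n₁ = 9.01²/30 = 2.7060,  s₂²/n₂ = 14.85²/17 = 12.9719
SE = √(s₁²/n₁ + s₂²/n₂) = √(2.7060 + 12.9719) = 3.9595
df (Welch-Satterthwaite) = (s₁²/n₁ + s₂²/n₂)² / [(s₁²/n₁)²/(n₁-1) + (s₂²/n₂)²/(n₂-1)] ≈ 22.82
t = (x̄₁ - x̄₂) / SE = (56.69 - 71.27) / 3.9595 = -14.58 / 3.9595 = -3.682
p-value = 0.0012

Since p-value < α = 0.01, we reject H₀.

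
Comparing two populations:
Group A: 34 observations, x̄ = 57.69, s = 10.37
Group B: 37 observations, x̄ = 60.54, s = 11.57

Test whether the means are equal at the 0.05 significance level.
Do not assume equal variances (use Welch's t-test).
Welch's two-sample t-test:
H₀: μ₁ = μ₂
H₁: μ₁ ≠ μ₂
s₁²/n₁ = 10.37²/34 = 3.1628,  s₂²/n₂ = 11.57²/37 = 3.6180
SE = √(s₁²/n₁ + s₂²/n₂) = √(3.1628 + 3.6180) = 2.6040
df (Welch-Satterthwaite) = (s₁²/n₁ + s₂²/n₂)² / [(s₁²/n₁)²/(n₁-1) + (s₂²/n₂)²/(n₂-1)] ≈ 68.96
t = (x̄₁ - x̄₂) / SE = (57.69 - 60.54) / 2.6040 = -2.85 / 2.6040 = -1.094
p-value = 0.2776

Since p-value > α = 0.05, we fail to reject H₀.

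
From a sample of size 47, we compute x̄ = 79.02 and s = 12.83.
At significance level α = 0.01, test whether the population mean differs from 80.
One-sample t-test:
H₀: μ = 80
H₁: μ ≠ 80
df = n - 1 = 46
t = (x̄ - μ₀) / (s/√n) = (79.02 - 80) / (12.83/√47) = -0.524
p-value = 0.6030

Since p-value > α = 0.01, we fail to reject H₀.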